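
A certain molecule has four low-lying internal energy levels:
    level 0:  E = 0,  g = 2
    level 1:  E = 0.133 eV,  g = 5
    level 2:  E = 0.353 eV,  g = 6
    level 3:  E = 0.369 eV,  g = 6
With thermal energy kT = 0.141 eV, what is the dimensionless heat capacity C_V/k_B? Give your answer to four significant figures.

0.8554

Eᵢ/kT = 0, 0.943262, 2.50355, 2.61702.
Z = Σ gᵢe^(−Eᵢ/kT) = 2·e^(−0) + 5·e^(−0.943262) + 6·e^(−2.50355) + 6·e^(−2.61702) = 2.00000 + 1.94678 + 0.490765 + 0.438121 = 4.87567.
⟨E⟩ = 0.121794 eV, ⟨E²⟩ = 0.0318408 eV².
C_V/k_B = (⟨E²⟩ − ⟨E⟩²)/(kT)² = (0.0318408 − 0.0148338)/0.0198810 = 0.8554.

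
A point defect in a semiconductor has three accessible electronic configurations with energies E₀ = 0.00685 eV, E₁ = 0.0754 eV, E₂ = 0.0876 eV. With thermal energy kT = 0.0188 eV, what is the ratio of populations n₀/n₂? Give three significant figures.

n₀/n₂ = exp[−(E₀−E₂)/kT] = exp(−(-0.08075 eV)/(0.0188 eV)) = exp(4.2952) = 73.3.

73.3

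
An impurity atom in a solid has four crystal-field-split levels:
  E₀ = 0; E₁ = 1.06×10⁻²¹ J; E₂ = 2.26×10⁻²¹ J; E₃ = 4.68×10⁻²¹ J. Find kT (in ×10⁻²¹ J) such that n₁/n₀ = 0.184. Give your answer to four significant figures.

0.6262 ×10⁻²¹ J

n₁/n₀ = exp[−(E₁−E₀)/kT] = 0.184.
⇒ (E₁−E₀)/kT = ln(1/0.184) = ln(5.43478) = 1.69282.
kT = 1.06 ×10⁻²¹ J / 1.69282 = 0.6262 ×10⁻²¹ J.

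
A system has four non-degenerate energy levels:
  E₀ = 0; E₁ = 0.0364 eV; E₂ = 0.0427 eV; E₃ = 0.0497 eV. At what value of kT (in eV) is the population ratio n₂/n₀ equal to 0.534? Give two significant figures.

0.068 eV

n₂/n₀ = exp[−(E₂−E₀)/kT] = 0.534.
⇒ (E₂−E₀)/kT = ln(1/0.534) = ln(1.873) = 0.6275.
kT = 0.0427 eV / 0.6275 = 0.068 eV.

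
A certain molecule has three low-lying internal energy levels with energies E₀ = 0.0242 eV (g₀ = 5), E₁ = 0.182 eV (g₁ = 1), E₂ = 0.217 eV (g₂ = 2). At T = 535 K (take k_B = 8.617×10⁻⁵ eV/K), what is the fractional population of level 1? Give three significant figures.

0.00644

k_BT = 8.617×10⁻⁵ × 535 K = 0.046101 eV.
Eᵢ/kT = 0.52493, 3.9479, 4.7071.
Z = Σ gᵢe^(−Eᵢ/kT) = 5·e^(−0.52493) + 1·e^(−3.9479) + 2·e^(−4.7071) = 2.9580 + 0.019295 + 0.018062 = 2.9954.
P₁ = g₁ e^(−E₁/kT) / Z = 0.019295/2.9954 = 0.00644.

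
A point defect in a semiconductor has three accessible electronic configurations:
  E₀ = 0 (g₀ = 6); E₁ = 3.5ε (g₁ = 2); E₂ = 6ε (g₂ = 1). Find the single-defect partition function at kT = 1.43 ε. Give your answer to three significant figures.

Eᵢ/kT = 0, 2.4476, 4.1958.
Z = Σ gᵢe^(−Eᵢ/kT) = 6·e^(−0) + 2·e^(−2.4476) + 1·e^(−4.1958) = 6.0000 + 0.17300 + 0.015059 = 6.1881.

Z = 6.19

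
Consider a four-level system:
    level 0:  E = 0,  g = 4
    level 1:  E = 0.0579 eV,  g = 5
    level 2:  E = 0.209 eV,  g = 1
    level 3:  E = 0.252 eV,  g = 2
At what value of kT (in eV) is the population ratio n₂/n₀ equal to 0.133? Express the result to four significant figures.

0.3312 eV

n₂/n₀ = (g₂/g₀) exp[−(E₂−E₀)/kT] = 0.133.
⇒ (E₂−E₀)/kT = ln((1/4)/0.133) = ln(1.87970) = 0.631112.
kT = 0.209 eV / 0.631112 = 0.3312 eV.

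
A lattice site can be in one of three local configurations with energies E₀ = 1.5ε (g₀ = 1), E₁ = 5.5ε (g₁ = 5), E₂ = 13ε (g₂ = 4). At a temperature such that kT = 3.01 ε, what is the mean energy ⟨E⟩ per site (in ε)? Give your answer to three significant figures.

Eᵢ/kT = 0.49834, 1.8272, 4.3189.
Z = Σ gᵢe^(−Eᵢ/kT) = 1·e^(−0.49834) + 5·e^(−1.8272) + 4·e^(−4.3189) = 0.60754 + 0.80432 + 0.053258 = 1.4651.
⟨E⟩ = Σ Eᵢ gᵢe^(−Eᵢ/kT) / Z = (1.5·0.60754 + 5.5·0.80432 + 13·0.053258) / 1.4651 = 4.11 ε.

4.11 ε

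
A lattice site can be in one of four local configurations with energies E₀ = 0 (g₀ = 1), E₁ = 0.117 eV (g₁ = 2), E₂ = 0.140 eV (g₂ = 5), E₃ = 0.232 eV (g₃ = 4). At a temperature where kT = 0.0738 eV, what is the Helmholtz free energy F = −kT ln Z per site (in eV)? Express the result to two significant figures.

-0.062 eV

Eᵢ/kT = 0, 1.585, 1.897, 3.144.
Z = Σ gᵢe^(−Eᵢ/kT) = 1·e^(−0) + 2·e^(−1.585) + 5·e^(−1.897) + 4·e^(−3.144) = 1.000 + 0.4099 + 0.7501 + 0.1724 = 2.332.
F = −kT ln Z = −0.0738 × ln(2.332) = −0.0738 × 0.8467 = -0.062 eV.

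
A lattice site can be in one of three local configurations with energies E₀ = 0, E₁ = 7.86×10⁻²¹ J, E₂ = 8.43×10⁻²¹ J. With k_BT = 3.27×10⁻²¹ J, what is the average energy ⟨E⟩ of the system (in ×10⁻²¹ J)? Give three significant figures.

1.16 ×10⁻²¹ J

Eᵢ/kT = 0, 2.4037, 2.5780.
Z = Σ e^(−Eᵢ/kT) = e^(−0) + e^(−2.4037) + e^(−2.5780) = 1.0000 + 0.090383 + 0.075926 = 1.1663.
⟨E⟩ = Σ Eᵢ e^(−Eᵢ/kT) / Z = (0·1.0000 + 7.86·0.090383 + 8.43·0.075926) / 1.1663 = 1.16 ×10⁻²¹ J.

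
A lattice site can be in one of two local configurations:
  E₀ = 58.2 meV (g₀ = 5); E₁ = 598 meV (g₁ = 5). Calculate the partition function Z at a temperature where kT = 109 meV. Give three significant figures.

Z = 2.95

Eᵢ/kT = 0.53394, 5.4862.
Z = Σ gᵢe^(−Eᵢ/kT) = 5·e^(−0.53394) + 5·e^(−5.4862) = 2.9315 + 0.020718 = 2.9522.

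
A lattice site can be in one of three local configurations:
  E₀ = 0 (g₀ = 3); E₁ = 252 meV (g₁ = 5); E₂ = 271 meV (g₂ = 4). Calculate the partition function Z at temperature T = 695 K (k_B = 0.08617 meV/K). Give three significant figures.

k_BT = 0.08617 × 695 K = 59.888 meV.
Eᵢ/kT = 0, 4.2079, 4.5251.
Z = Σ gᵢe^(−Eᵢ/kT) = 3·e^(−0) + 5·e^(−4.2079) + 4·e^(−4.5251) = 3.0000 + 0.074388 + 0.043335 = 3.1177.

Z = 3.12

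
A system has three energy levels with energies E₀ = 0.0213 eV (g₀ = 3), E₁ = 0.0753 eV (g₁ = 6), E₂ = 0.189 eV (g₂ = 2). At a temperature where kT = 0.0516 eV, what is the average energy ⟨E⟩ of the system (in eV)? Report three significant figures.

0.0458 eV

Eᵢ/kT = 0.41279, 1.4593, 3.6628.
Z = Σ gᵢe^(−Eᵢ/kT) = 3·e^(−0.41279) + 6·e^(−1.4593) + 2·e^(−3.6628) = 1.9854 + 1.3944 + 0.051321 = 3.4311.
⟨E⟩ = Σ Eᵢ gᵢe^(−Eᵢ/kT) / Z = (0.0213·1.9854 + 0.0753·1.3944 + 0.189·0.051321) / 3.4311 = 0.0458 eV.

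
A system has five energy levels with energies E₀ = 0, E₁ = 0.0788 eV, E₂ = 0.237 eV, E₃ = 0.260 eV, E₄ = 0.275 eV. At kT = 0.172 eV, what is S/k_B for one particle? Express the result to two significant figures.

1.4

Eᵢ/kT = 0, 0.4581, 1.378, 1.512, 1.599.
Z = Σ e^(−Eᵢ/kT) = e^(−0) + e^(−0.4581) + e^(−1.378) + e^(−1.512) + e^(−1.599) = 1.000 + 0.6325 + 0.2521 + 0.2205 + 0.2021 = 2.307.
⟨E⟩ = Σ EᵢPᵢ = 0.09644 eV.
S/k_B = ln Z + ⟨E⟩/kT = ln(2.307) + 0.09644/0.172 = 0.8359 + 0.5607 = 1.4.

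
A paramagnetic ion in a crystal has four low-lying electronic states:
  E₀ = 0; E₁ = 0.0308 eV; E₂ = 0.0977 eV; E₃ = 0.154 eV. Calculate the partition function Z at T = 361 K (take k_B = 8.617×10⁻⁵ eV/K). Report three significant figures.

Z = 1.42

k_BT = 8.617×10⁻⁵ × 361 K = 0.031107 eV.
Eᵢ/kT = 0, 0.99013, 3.1408, 4.9507.
Z = Σ e^(−Eᵢ/kT) = e^(−0) + e^(−0.99013) + e^(−3.1408) + e^(−4.9507) = 1.0000 + 0.37153 + 0.043248 + 0.0070785 = 1.4219.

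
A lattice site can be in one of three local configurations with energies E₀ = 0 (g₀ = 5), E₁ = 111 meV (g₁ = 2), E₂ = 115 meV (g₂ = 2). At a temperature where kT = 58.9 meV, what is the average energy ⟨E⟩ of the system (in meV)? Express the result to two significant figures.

Eᵢ/kT = 0, 1.885, 1.952.
Z = Σ gᵢe^(−Eᵢ/kT) = 5·e^(−0) + 2·e^(−1.885) + 2·e^(−1.952) = 5.000 + 0.3037 + 0.2840 = 5.588.
⟨E⟩ = Σ Eᵢ gᵢe^(−Eᵢ/kT) / Z = (0·5.000 + 111·0.3037 + 115·0.2840) / 5.588 = 12 meV.

12 meV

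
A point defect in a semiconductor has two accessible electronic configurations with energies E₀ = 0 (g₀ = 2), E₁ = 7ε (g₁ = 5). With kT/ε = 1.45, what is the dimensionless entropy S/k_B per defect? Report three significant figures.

0.808

Eᵢ/kT = 0, 4.8276.
Z = Σ gᵢe^(−Eᵢ/kT) = 2·e^(−0) + 5·e^(−4.8276) = 2.0000 + 0.040029 = 2.0400.
⟨E⟩ = Σ EᵢPᵢ = 0.13735 ε.
S/k_B = ln Z + ⟨E⟩/kT = ln(2.0400) + 0.13735/1.45 = 0.71295 + 0.094724 = 0.808.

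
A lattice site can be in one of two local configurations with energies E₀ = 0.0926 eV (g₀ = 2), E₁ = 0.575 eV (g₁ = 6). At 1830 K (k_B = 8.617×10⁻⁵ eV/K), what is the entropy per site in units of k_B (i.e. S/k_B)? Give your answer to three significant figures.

1.20

k_BT = 8.617×10⁻⁵ × 1830 K = 0.15769 eV.
Eᵢ/kT = 0.58723, 3.6464.
Z = Σ gᵢe^(−Eᵢ/kT) = 2·e^(−0.58723) + 6·e^(−3.6464) = 1.1117 + 0.15651 = 1.2682.
⟨E⟩ = Σ EᵢPᵢ = 0.15213 eV.
S/k_B = ln Z + ⟨E⟩/kT = ln(1.2682) + 0.15213/0.15769 = 0.23760 + 0.96474 = 1.20.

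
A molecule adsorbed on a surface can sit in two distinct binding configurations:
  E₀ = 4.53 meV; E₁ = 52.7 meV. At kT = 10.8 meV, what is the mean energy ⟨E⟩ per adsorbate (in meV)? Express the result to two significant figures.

5.1 meV

Eᵢ/kT = 0.4194, 4.880.
Z = Σ e^(−Eᵢ/kT) = e^(−0.4194) + e^(−4.880) = 0.6574 + 0.007597 = 0.6650.
⟨E⟩ = Σ Eᵢ e^(−Eᵢ/kT) / Z = (4.53·0.6574 + 52.7·0.007597) / 0.6650 = 5.1 meV.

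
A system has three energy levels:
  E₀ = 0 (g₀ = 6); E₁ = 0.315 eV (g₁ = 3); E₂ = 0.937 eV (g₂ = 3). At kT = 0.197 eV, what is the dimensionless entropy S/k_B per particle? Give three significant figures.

Eᵢ/kT = 0, 1.5990, 4.7563.
Z = Σ gᵢe^(−Eᵢ/kT) = 6·e^(−0) + 3·e^(−1.5990) + 3·e^(−4.7563) = 6.0000 + 0.60630 + 0.025792 = 6.6321.
⟨E⟩ = Σ EᵢPᵢ = 0.032441 eV.
S/k_B = ln Z + ⟨E⟩/kT = ln(6.6321) + 0.032441/0.197 = 1.8919 + 0.16468 = 2.06.

2.06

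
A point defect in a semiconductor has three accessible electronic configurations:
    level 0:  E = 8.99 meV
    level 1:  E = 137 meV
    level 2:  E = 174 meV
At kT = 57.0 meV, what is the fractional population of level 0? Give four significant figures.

0.8612

Eᵢ/kT = 0.157719, 2.40351, 3.05263.
Z = Σ e^(−Eᵢ/kT) = e^(−0.157719) + e^(−2.40351) + e^(−3.05263) = 0.854090 + 0.0904001 + 0.0472345 = 0.991725.
P₀ = e^(−E₀/kT) / Z = 0.854090/0.991725 = 0.8612.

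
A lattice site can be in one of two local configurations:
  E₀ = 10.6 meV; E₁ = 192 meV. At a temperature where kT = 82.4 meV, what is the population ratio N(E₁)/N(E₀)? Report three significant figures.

n₁/n₀ = exp[−(E₁−E₀)/kT] = exp(−(181.4 meV)/(82.4 meV)) = exp(-2.2015) = 0.111.

0.111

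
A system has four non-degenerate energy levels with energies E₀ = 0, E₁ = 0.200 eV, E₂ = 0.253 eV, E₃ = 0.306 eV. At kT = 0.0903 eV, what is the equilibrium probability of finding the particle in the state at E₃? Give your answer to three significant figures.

0.0280

Eᵢ/kT = 0, 2.2148, 2.8018, 3.3887.
Z = Σ e^(−Eᵢ/kT) = e^(−0) + e^(−2.2148) + e^(−2.8018) + e^(−3.3887) = 1.0000 + 0.10918 + 0.060701 + 0.033753 = 1.2036.
P₃ = e^(−E₃/kT) / Z = 0.033753/1.2036 = 0.0280.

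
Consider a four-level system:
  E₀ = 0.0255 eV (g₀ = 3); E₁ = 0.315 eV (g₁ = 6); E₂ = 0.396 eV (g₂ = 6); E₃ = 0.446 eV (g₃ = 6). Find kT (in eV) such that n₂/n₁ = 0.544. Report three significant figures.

n₂/n₁ = (g₂/g₁) exp[−(E₂−E₁)/kT] = 0.544.
⇒ (E₂−E₁)/kT = ln((6/6)/0.544) = ln(1.8382) = 0.60879.
kT = 0.081 eV / 0.60879 = 0.133 eV.

0.133 eV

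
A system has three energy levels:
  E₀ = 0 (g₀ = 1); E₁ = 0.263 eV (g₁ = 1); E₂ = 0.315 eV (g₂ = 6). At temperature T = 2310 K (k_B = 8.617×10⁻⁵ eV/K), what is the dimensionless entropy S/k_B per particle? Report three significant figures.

1.84

k_BT = 8.617×10⁻⁵ × 2310 K = 0.19905 eV.
Eᵢ/kT = 0, 1.3213, 1.5825.
Z = Σ gᵢe^(−Eᵢ/kT) = 1·e^(−0) + 1·e^(−1.3213) + 6·e^(−1.5825) = 1.0000 + 0.26679 + 1.2328 = 2.4996.
⟨E⟩ = Σ EᵢPᵢ = 0.18343 eV.
S/k_B = ln Z + ⟨E⟩/kT = ln(2.4996) + 0.18343/0.19905 = 0.91613 + 0.92153 = 1.84.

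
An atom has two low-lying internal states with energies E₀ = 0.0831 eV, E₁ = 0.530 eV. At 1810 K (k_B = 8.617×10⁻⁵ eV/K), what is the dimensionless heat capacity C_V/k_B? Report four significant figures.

0.4186

k_BT = 8.617×10⁻⁵ × 1810 K = 0.155968 eV.
Eᵢ/kT = 0.532802, 3.39813.
Z = Σ e^(−Eᵢ/kT) = e^(−0.532802) + e^(−3.39813) = 0.586958 + 0.0334357 = 0.620394.
⟨E⟩ = 0.107185 eV, ⟨E²⟩ = 0.0216723 eV².
C_V/k_B = (⟨E²⟩ − ⟨E⟩²)/(kT)² = (0.0216723 − 0.0114886)/0.0243260 = 0.4186.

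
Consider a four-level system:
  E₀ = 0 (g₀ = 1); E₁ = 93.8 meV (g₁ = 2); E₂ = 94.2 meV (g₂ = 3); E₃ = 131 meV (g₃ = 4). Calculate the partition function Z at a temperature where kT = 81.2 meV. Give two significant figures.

Eᵢ/kT = 0, 1.155, 1.160, 1.613.
Z = Σ gᵢe^(−Eᵢ/kT) = 1·e^(−0) + 2·e^(−1.155) + 3·e^(−1.160) + 4·e^(−1.613) = 1.000 + 0.6301 + 0.9405 + 0.7972 = 3.368.

Z = 3.4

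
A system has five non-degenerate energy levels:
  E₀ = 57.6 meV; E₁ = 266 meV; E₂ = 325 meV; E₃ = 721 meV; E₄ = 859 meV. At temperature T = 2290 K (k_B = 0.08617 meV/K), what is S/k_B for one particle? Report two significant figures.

1.1

k_BT = 0.08617 × 2290 K = 197.3 meV.
Eᵢ/kT = 0.2919, 1.348, 1.647, 3.654, 4.354.
Z = Σ e^(−Eᵢ/kT) = e^(−0.2919) + e^(−1.348) + e^(−1.647) + e^(−3.654) + e^(−4.354) = 0.7468 + 0.2598 + 0.1926 + 0.02589 + 0.01286 = 1.238.
⟨E⟩ = Σ EᵢPᵢ = 165.1 meV.
S/k_B = ln Z + ⟨E⟩/kT = ln(1.238) + 165.1/197.3 = 0.2135 + 0.8368 = 1.1.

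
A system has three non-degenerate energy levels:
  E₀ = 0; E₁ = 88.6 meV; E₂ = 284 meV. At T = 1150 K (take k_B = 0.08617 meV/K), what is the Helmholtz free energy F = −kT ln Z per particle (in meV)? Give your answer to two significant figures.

-38 meV

k_BT = 0.08617 × 1150 K = 99.10 meV.
Eᵢ/kT = 0, 0.8940, 2.866.
Z = Σ e^(−Eᵢ/kT) = e^(−0) + e^(−0.8940) + e^(−2.866) = 1.000 + 0.4090 + 0.05693 = 1.466.
F = −kT ln Z = −99.10 × ln(1.466) = −99.10 × 0.3825 = -38 meV.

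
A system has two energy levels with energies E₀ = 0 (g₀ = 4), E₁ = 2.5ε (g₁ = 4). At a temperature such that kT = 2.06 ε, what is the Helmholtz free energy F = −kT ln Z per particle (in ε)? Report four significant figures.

-3.392 ε

Eᵢ/kT = 0, 1.21359.
Z = Σ gᵢe^(−Eᵢ/kT) = 4·e^(−0) + 4·e^(−1.21359) = 4.00000 + 1.18851 = 5.18851.
F = −kT ln Z = −2.06 × ln(5.18851) = −2.06 × 1.64645 = -3.392 ε.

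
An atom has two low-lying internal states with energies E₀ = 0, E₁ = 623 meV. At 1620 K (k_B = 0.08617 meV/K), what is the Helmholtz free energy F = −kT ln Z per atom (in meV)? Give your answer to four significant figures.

k_BT = 0.08617 × 1620 K = 139.595 meV.
Eᵢ/kT = 0, 4.46291.
Z = Σ e^(−Eᵢ/kT) = e^(−0) + e^(−4.46291) = 1.00000 + 0.0115288 = 1.01153.
F = −kT ln Z = −139.595 × ln(1.01153) = −139.595 × 0.0114640 = -1.600 meV.

-1.600 meV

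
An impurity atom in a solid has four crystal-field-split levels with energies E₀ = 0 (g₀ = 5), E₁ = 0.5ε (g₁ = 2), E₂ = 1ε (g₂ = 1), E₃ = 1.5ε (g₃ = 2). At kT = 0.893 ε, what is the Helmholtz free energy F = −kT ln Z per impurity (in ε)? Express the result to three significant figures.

Eᵢ/kT = 0, 0.55991, 1.1198, 1.6797.
Z = Σ gᵢe^(−Eᵢ/kT) = 5·e^(−0) + 2·e^(−0.55991) + 1·e^(−1.1198) + 2·e^(−1.6797) = 5.0000 + 1.1425 + 0.32635 + 0.37286 = 6.8417.
F = −kT ln Z = −0.893 × ln(6.8417) = −0.893 × 1.9230 = -1.72 ε.

-1.72 ε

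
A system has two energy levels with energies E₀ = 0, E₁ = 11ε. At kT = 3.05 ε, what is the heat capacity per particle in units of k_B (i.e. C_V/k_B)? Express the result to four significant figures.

Eᵢ/kT = 0, 3.60656.
Z = Σ e^(−Eᵢ/kT) = e^(−0) + e^(−3.60656) = 1.00000 + 0.0271451 = 1.02715.
⟨E⟩ = 0.290703 ε, ⟨E²⟩ = 3.19774 ε².
C_V/k_B = (⟨E²⟩ − ⟨E⟩²)/(kT)² = (3.19774 − 0.0845082)/9.30250 = 0.3347.

0.3347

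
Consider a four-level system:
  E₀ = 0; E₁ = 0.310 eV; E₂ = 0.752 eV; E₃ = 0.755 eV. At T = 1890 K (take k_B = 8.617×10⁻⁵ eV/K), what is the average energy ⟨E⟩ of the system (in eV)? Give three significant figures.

0.0522 eV

k_BT = 8.617×10⁻⁵ × 1890 K = 0.16286 eV.
Eᵢ/kT = 0, 1.9035, 4.6175, 4.6359.
Z = Σ e^(−Eᵢ/kT) = e^(−0) + e^(−1.9035) + e^(−4.6175) + e^(−4.6359) = 1.0000 + 0.14905 + 0.0098775 + 0.0096974 = 1.1686.
⟨E⟩ = Σ Eᵢ e^(−Eᵢ/kT) / Z = (0·1.0000 + 0.310·0.14905 + 0.752·0.0098775 + 0.755·0.0096974) / 1.1686 = 0.0522 eV.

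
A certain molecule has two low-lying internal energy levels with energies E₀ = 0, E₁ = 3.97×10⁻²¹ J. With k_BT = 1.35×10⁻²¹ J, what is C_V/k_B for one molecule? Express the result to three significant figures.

0.412

Eᵢ/kT = 0, 2.9407.
Z = Σ e^(−Eᵢ/kT) = e^(−0) + e^(−2.9407) = 1.0000 + 0.052829 = 1.0528.
⟨E⟩ = 0.19921, ⟨E²⟩ = 0.79087.
C_V/k_B = (⟨E²⟩ − ⟨E⟩²)/(kT)² = (0.79087 − 0.039685)/1.8225 = 0.412.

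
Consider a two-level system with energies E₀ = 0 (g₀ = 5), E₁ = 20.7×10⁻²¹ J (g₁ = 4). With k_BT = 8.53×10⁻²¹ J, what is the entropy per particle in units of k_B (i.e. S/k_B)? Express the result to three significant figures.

1.84

Eᵢ/kT = 0, 2.4267.
Z = Σ gᵢe^(−Eᵢ/kT) = 5·e^(−0) + 4·e^(−2.4267) = 5.0000 + 0.35331 = 5.3533.
⟨E⟩ = Σ EᵢPᵢ = 1.3662 ×10⁻²¹ J.
S/k_B = ln Z + ⟨E⟩/kT = ln(5.3533) + 1.3662/8.53 = 1.6777 + 0.16016 = 1.84.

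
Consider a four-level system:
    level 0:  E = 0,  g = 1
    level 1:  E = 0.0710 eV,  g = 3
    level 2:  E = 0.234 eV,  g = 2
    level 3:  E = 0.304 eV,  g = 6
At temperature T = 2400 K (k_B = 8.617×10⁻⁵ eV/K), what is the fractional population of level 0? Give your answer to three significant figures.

0.194

k_BT = 8.617×10⁻⁵ × 2400 K = 0.20681 eV.
Eᵢ/kT = 0, 0.34331, 1.1315, 1.4699.
Z = Σ gᵢe^(−Eᵢ/kT) = 1·e^(−0) + 3·e^(−0.34331) + 2·e^(−1.1315) + 6·e^(−1.4699) = 1.0000 + 2.1283 + 0.64510 + 1.3797 = 5.1531.
P₀ = g₀ e^(−E₀/kT) / Z = 1.0000/5.1531 = 0.194.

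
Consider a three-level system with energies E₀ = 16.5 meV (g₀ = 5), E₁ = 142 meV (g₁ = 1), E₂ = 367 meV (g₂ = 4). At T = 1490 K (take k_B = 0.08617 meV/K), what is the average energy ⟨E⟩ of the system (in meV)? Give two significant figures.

k_BT = 0.08617 × 1490 K = 128.4 meV.
Eᵢ/kT = 0.1285, 1.106, 2.858.
Z = Σ gᵢe^(−Eᵢ/kT) = 5·e^(−0.1285) + 1·e^(−1.106) + 4·e^(−2.858) = 4.397 + 0.3309 + 0.2295 = 4.957.
⟨E⟩ = Σ Eᵢ gᵢe^(−Eᵢ/kT) / Z = (16.5·4.397 + 142·0.3309 + 367·0.2295) / 4.957 = 41 meV.

41 meV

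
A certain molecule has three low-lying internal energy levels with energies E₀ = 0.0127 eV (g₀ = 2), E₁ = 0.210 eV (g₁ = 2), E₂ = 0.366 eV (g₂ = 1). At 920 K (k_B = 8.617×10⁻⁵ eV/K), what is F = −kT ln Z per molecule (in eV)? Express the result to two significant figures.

k_BT = 8.617×10⁻⁵ × 920 K = 0.07928 eV.
Eᵢ/kT = 0.1602, 2.649, 4.617.
Z = Σ gᵢe^(−Eᵢ/kT) = 2·e^(−0.1602) + 2·e^(−2.649) + 1·e^(−4.617) = 1.704 + 0.1414 + 0.009882 = 1.855.
F = −kT ln Z = −0.07928 × ln(1.855) = −0.07928 × 0.6179 = -0.049 eV.

-0.049 eV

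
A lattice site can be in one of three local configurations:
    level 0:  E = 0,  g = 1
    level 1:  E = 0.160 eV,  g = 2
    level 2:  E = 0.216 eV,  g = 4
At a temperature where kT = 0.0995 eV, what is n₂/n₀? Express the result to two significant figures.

n₂/n₀ = (g₂/g₀) exp[−(E₂−E₀)/kT] = (4/1) × exp(−(0.216 eV)/(0.0995 eV)) = (4/1) × exp(-2.171) = 0.46.

0.46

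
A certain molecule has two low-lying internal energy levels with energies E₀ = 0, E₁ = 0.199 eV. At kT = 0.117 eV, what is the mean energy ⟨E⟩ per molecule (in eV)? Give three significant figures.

0.0307 eV

Eᵢ/kT = 0, 1.7009.
Z = Σ e^(−Eᵢ/kT) = e^(−0) + e^(−1.7009) = 1.0000 + 0.18252 = 1.1825.
⟨E⟩ = Σ Eᵢ e^(−Eᵢ/kT) / Z = (0·1.0000 + 0.199·0.18252) / 1.1825 = 0.0307 eV.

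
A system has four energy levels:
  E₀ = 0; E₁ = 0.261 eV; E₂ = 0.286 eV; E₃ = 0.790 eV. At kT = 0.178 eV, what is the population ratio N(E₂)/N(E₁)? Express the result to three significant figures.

0.869

n₂/n₁ = exp[−(E₂−E₁)/kT] = exp(−(0.025 eV)/(0.178 eV)) = exp(-0.14045) = 0.869.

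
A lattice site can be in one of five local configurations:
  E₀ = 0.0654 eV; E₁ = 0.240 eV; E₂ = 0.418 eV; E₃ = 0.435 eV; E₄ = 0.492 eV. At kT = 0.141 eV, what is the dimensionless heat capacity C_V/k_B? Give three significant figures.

Eᵢ/kT = 0.46383, 1.7021, 2.9645, 3.0851, 3.4894.
Z = Σ e^(−Eᵢ/kT) = e^(−0.46383) + e^(−1.7021) + e^(−2.9645) + e^(−3.0851) + e^(−3.4894) = 0.62887 + 0.18230 + 0.051586 + 0.045725 + 0.030519 = 0.93900.
⟨E⟩ = 0.15053 eV, ⟨E²⟩ = 0.040728 eV².
C_V/k_B = (⟨E²⟩ − ⟨E⟩²)/(kT)² = (0.040728 − 0.022659)/0.019881 = 0.909.

0.909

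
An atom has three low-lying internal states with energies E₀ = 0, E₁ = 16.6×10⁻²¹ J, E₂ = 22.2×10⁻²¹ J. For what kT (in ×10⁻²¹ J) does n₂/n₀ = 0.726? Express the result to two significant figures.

69 ×10⁻²¹ J

n₂/n₀ = exp[−(E₂−E₀)/kT] = 0.726.
⇒ (E₂−E₀)/kT = ln(1/0.726) = ln(1.377) = 0.3199.
kT = 22.2 ×10⁻²¹ J / 0.3199 = 69 ×10⁻²¹ J.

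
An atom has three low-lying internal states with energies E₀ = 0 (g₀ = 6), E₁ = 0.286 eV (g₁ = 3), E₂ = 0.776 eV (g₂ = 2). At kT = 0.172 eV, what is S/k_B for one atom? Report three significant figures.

2.04

Eᵢ/kT = 0, 1.6628, 4.5116.
Z = Σ gᵢe^(−Eᵢ/kT) = 6·e^(−0) + 3·e^(−1.6628) + 2·e^(−4.5116) = 6.0000 + 0.56882 + 0.021962 = 6.5908.
⟨E⟩ = Σ EᵢPᵢ = 0.027269 eV.
S/k_B = ln Z + ⟨E⟩/kT = ln(6.5908) + 0.027269/0.172 = 1.8857 + 0.15854 = 2.04.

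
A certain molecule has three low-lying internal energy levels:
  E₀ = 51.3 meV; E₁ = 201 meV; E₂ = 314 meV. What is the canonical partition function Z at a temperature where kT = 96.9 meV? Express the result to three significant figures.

Eᵢ/kT = 0.52941, 2.0743, 3.2405.
Z = Σ e^(−Eᵢ/kT) = e^(−0.52941) + e^(−2.0743) + e^(−3.2405) = 0.58895 + 0.12564 + 0.039144 = 0.75373.

Z = 0.754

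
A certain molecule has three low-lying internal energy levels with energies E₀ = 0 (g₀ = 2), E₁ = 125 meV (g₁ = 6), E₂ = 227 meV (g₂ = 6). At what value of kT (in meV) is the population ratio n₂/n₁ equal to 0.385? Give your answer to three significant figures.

107 meV

n₂/n₁ = (g₂/g₁) exp[−(E₂−E₁)/kT] = 0.385.
⇒ (E₂−E₁)/kT = ln((6/6)/0.385) = ln(2.5974) = 0.95451.
kT = 102 meV / 0.95451 = 107 meV.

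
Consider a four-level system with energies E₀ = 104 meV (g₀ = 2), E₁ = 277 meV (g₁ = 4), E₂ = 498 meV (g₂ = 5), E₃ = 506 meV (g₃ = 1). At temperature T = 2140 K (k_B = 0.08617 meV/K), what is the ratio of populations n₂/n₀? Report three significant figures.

0.295

k_BT = 0.08617 × 2140 K = 184.40 meV.
n₂/n₀ = (g₂/g₀) exp[−(E₂−E₀)/kT] = (5/2) × exp(−(394 meV)/(184.40 meV)) = (5/2) × exp(-2.1367) = 0.295.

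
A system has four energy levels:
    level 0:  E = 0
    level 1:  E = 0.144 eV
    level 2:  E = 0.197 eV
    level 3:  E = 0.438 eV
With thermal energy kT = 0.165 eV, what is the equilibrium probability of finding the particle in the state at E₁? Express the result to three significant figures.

0.233

Eᵢ/kT = 0, 0.87273, 1.1939, 2.6545.
Z = Σ e^(−Eᵢ/kT) = e^(−0) + e^(−0.87273) + e^(−1.1939) + e^(−2.6545) = 1.0000 + 0.41781 + 0.30304 + 0.070334 = 1.7912.
P₁ = e^(−E₁/kT) / Z = 0.41781/1.7912 = 0.233.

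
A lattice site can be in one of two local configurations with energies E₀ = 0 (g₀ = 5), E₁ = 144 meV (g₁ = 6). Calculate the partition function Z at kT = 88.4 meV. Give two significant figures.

Z = 6.2

Eᵢ/kT = 0, 1.629.
Z = Σ gᵢe^(−Eᵢ/kT) = 5·e^(−0) + 6·e^(−1.629) = 5.000 + 1.177 = 6.177.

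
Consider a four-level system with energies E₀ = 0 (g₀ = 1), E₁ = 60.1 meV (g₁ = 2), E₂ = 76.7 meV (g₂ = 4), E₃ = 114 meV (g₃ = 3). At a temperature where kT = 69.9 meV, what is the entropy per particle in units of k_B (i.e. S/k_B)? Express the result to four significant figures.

2.163

Eᵢ/kT = 0, 0.859800, 1.09728, 1.63090.
Z = Σ gᵢe^(−Eᵢ/kT) = 1·e^(−0) + 2·e^(−0.859800) + 4·e^(−1.09728) + 3·e^(−1.63090) = 1.00000 + 0.846493 + 1.33511 + 0.587260 = 3.76886.
⟨E⟩ = Σ EᵢPᵢ = 58.4327 meV.
S/k_B = ln Z + ⟨E⟩/kT = ln(3.76886) + 58.4327/69.9 = 1.32677 + 0.835947 = 2.163.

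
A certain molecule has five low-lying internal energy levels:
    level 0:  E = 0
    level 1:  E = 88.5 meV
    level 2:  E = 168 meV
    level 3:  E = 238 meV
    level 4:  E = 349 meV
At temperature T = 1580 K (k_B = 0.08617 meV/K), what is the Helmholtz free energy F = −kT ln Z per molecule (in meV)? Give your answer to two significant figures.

k_BT = 0.08617 × 1580 K = 136.1 meV.
Eᵢ/kT = 0, 0.6503, 1.234, 1.749, 2.564.
Z = Σ e^(−Eᵢ/kT) = e^(−0) + e^(−0.6503) + e^(−1.234) + e^(−1.749) + e^(−2.564) = 1.000 + 0.5219 + 0.2911 + 0.1739 + 0.07700 = 2.064.
F = −kT ln Z = −136.1 × ln(2.064) = −136.1 × 0.7246 = -99 meV.

-99 meV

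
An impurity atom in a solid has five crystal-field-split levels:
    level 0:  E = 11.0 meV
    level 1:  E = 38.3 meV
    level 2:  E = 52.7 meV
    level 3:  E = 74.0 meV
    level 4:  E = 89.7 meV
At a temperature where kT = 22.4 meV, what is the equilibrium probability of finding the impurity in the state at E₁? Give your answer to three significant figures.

Eᵢ/kT = 0.49107, 1.7098, 2.3527, 3.3036, 4.0045.
Z = Σ e^(−Eᵢ/kT) = e^(−0.49107) + e^(−1.7098) + e^(−2.3527) + e^(−3.3036) + e^(−4.0045) = 0.61197 + 0.18090 + 0.095112 + 0.036751 + 0.018233 = 0.94297.
P₁ = e^(−E₁/kT) / Z = 0.18090/0.94297 = 0.192.

0.192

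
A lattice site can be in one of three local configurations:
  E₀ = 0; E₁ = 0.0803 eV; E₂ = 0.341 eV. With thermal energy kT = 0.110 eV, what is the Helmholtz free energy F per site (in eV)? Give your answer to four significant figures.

-0.04656 eV

Eᵢ/kT = 0, 0.730000, 3.10000.
Z = Σ e^(−Eᵢ/kT) = e^(−0) + e^(−0.730000) + e^(−3.10000) = 1.00000 + 0.481909 + 0.0450492 = 1.52696.
F = −kT ln Z = −0.110 × ln(1.52696) = −0.110 × 0.423279 = -0.04656 eV.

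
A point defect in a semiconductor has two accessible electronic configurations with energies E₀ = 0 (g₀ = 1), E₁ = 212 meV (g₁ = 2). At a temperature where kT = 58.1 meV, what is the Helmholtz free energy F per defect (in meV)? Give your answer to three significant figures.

-2.95 meV

Eᵢ/kT = 0, 3.6489.
Z = Σ gᵢe^(−Eᵢ/kT) = 1·e^(−0) + 2·e^(−3.6489) = 1.0000 + 0.052039 = 1.0520.
F = −kT ln Z = −58.1 × ln(1.0520) = −58.1 × 0.050693 = -2.95 meV.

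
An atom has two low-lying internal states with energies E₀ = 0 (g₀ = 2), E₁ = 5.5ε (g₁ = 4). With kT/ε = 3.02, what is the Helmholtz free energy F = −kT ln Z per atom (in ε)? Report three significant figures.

-2.94 ε

Eᵢ/kT = 0, 1.8212.
Z = Σ gᵢe^(−Eᵢ/kT) = 2·e^(−0) + 4·e^(−1.8212) = 2.0000 + 0.64733 = 2.6473.
F = −kT ln Z = −3.02 × ln(2.6473) = −3.02 × 0.97354 = -2.94 ε.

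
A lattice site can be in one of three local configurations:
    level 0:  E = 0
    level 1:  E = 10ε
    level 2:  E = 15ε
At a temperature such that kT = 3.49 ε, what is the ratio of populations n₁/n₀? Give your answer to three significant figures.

0.0570

n₁/n₀ = exp[−(E₁−E₀)/kT] = exp(−(10ε)/(3.49ε)) = exp(-2.8653) = 0.0570.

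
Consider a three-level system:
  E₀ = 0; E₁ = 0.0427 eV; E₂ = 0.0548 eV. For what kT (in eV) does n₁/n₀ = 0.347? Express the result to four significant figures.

0.04034 eV

n₁/n₀ = exp[−(E₁−E₀)/kT] = 0.347.
⇒ (E₁−E₀)/kT = ln(1/0.347) = ln(2.88184) = 1.05843.
kT = 0.0427 eV / 1.05843 = 0.04034 eV.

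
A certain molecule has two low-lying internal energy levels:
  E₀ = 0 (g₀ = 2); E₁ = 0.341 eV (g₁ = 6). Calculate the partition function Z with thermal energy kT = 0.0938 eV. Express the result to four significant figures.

Eᵢ/kT = 0, 3.63539.
Z = Σ gᵢe^(−Eᵢ/kT) = 2·e^(−0) + 6·e^(−3.63539) = 2.00000 + 0.158242 = 2.15824.

Z = 2.158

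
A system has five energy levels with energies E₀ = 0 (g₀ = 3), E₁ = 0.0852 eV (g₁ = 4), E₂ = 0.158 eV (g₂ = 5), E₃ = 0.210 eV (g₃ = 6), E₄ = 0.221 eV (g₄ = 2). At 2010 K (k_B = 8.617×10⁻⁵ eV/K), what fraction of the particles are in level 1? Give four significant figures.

k_BT = 8.617×10⁻⁵ × 2010 K = 0.173202 eV.
Eᵢ/kT = 0, 0.491911, 0.912230, 1.21246, 1.27597.
Z = Σ gᵢe^(−Eᵢ/kT) = 3·e^(−0) + 4·e^(−0.491911) + 5·e^(−0.912230) + 6·e^(−1.21246) + 2·e^(−1.27597) = 3.00000 + 2.44583 + 2.00814 + 1.78479 + 0.558320 = 9.79708.
P₁ = g₁ e^(−E₁/kT) / Z = 2.44583/9.79708 = 0.2496.

0.2496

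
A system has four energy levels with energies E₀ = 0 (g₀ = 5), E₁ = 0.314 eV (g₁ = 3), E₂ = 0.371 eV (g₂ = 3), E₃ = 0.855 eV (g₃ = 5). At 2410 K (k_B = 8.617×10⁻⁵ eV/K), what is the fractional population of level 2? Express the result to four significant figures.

0.08048

k_BT = 8.617×10⁻⁵ × 2410 K = 0.207670 eV.
Eᵢ/kT = 0, 1.51201, 1.78649, 4.11711.
Z = Σ gᵢe^(−Eᵢ/kT) = 5·e^(−0) + 3·e^(−1.51201) + 3·e^(−1.78649) + 5·e^(−4.11711) = 5.00000 + 0.661399 + 0.502642 + 0.0814576 = 6.24550.
P₂ = g₂ e^(−E₂/kT) / Z = 0.502642/6.24550 = 0.08048.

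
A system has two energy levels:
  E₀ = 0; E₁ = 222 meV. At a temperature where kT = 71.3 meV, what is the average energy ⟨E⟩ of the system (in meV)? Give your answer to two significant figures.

9.4 meV

Eᵢ/kT = 0, 3.114.
Z = Σ e^(−Eᵢ/kT) = e^(−0) + e^(−3.114) = 1.000 + 0.04442 = 1.044.
⟨E⟩ = Σ Eᵢ e^(−Eᵢ/kT) / Z = (0·1.000 + 222·0.04442) / 1.044 = 9.4 meV.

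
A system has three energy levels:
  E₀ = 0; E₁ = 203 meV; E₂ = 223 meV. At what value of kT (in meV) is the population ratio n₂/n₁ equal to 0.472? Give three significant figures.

26.6 meV

n₂/n₁ = exp[−(E₂−E₁)/kT] = 0.472.
⇒ (E₂−E₁)/kT = ln(1/0.472) = ln(2.1186) = 0.75076.
kT = 20 meV / 0.75076 = 26.6 meV.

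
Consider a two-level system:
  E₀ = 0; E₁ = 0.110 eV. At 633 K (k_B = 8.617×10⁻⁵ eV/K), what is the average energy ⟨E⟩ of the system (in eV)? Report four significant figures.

0.01292 eV

k_BT = 8.617×10⁻⁵ × 633 K = 0.0545456 eV.
Eᵢ/kT = 0, 2.01666.
Z = Σ e^(−Eᵢ/kT) = e^(−0) + e^(−2.01666) = 1.00000 + 0.133099 = 1.13310.
⟨E⟩ = Σ Eᵢ e^(−Eᵢ/kT) / Z = (0·1.00000 + 0.110·0.133099) / 1.13310 = 0.01292 eV.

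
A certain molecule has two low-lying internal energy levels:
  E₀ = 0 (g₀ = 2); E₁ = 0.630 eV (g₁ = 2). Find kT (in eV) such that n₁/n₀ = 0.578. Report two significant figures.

1.1 eV

n₁/n₀ = (g₁/g₀) exp[−(E₁−E₀)/kT] = 0.578.
⇒ (E₁−E₀)/kT = ln((2/2)/0.578) = ln(1.730) = 0.5481.
kT = 0.630 eV / 0.5481 = 1.1 eV.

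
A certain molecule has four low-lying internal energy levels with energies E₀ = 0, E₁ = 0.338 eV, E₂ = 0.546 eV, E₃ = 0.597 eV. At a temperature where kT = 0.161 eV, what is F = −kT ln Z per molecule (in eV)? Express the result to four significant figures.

-0.02675 eV

Eᵢ/kT = 0, 2.09938, 3.39130, 3.70807.
Z = Σ e^(−Eᵢ/kT) = e^(−0) + e^(−2.09938) + e^(−3.39130) + e^(−3.70807) = 1.00000 + 0.122532 + 0.0336649 + 0.0245248 = 1.18072.
F = −kT ln Z = −0.161 × ln(1.18072) = −0.161 × 0.166124 = -0.02675 eV.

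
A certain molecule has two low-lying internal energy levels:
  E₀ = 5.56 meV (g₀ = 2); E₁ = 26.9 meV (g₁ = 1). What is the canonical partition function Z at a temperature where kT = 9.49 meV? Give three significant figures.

Eᵢ/kT = 0.58588, 2.8346.
Z = Σ gᵢe^(−Eᵢ/kT) = 2·e^(−0.58588) + 1·e^(−2.8346) = 1.1132 + 0.058742 = 1.1719.

Z = 1.17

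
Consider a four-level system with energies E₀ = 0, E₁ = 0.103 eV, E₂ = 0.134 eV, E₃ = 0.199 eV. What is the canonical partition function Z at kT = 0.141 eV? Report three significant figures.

Eᵢ/kT = 0, 0.73050, 0.95035, 1.4113.
Z = Σ e^(−Eᵢ/kT) = e^(−0) + e^(−0.73050) + e^(−0.95035) + e^(−1.4113) = 1.0000 + 0.48167 + 0.38661 + 0.24383 = 2.1121.

Z = 2.11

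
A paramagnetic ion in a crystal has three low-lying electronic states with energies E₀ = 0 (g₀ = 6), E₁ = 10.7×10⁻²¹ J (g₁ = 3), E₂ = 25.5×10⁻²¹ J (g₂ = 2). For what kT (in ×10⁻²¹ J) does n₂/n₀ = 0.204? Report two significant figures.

52 ×10⁻²¹ J

n₂/n₀ = (g₂/g₀) exp[−(E₂−E₀)/kT] = 0.204.
⇒ (E₂−E₀)/kT = ln((2/6)/0.204) = ln(1.634) = 0.4910.
kT = 25.5 ×10⁻²¹ J / 0.4910 = 52 ×10⁻²¹ J.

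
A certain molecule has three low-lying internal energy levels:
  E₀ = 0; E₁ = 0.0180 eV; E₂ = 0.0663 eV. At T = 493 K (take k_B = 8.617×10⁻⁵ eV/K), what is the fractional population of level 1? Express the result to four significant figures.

k_BT = 8.617×10⁻⁵ × 493 K = 0.0424818 eV.
Eᵢ/kT = 0, 0.423711, 1.56067.
Z = Σ e^(−Eᵢ/kT) = e^(−0) + e^(−0.423711) + e^(−1.56067) = 1.00000 + 0.654613 + 0.209995 = 1.86461.
P₁ = e^(−E₁/kT) / Z = 0.654613/1.86461 = 0.3511.

0.3511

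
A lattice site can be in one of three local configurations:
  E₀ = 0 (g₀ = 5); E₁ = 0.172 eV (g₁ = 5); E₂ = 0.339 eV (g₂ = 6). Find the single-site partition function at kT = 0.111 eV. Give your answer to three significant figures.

Z = 6.34

Eᵢ/kT = 0, 1.5495, 3.0541.
Z = Σ gᵢe^(−Eᵢ/kT) = 5·e^(−0) + 5·e^(−1.5495) + 6·e^(−3.0541) = 5.0000 + 1.0618 + 0.28299 = 6.3448.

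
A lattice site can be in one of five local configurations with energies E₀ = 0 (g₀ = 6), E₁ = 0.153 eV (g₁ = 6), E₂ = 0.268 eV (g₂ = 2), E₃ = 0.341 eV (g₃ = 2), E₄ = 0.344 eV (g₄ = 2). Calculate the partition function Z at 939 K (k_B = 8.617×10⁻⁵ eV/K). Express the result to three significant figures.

Z = 7.04

k_BT = 8.617×10⁻⁵ × 939 K = 0.080914 eV.
Eᵢ/kT = 0, 1.8909, 3.3122, 4.2144, 4.2514.
Z = Σ gᵢe^(−Eᵢ/kT) = 6·e^(−0) + 6·e^(−1.8909) + 2·e^(−3.3122) + 2·e^(−4.2144) + 2·e^(−4.2514) = 6.0000 + 0.90562 + 0.072872 + 0.029562 + 0.028489 = 7.0365.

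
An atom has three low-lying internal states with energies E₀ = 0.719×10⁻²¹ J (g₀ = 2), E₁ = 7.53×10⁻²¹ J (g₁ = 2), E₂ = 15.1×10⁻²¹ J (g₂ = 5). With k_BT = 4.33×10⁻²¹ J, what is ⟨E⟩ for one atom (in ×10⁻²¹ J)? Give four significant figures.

2.808 ×10⁻²¹ J

Eᵢ/kT = 0.166051, 1.73903, 3.48730.
Z = Σ gᵢe^(−Eᵢ/kT) = 2·e^(−0.166051) + 2·e^(−1.73903) + 5·e^(−3.48730) = 1.69401 + 0.351381 + 0.152917 = 2.19831.
⟨E⟩ = Σ Eᵢ gᵢe^(−Eᵢ/kT) / Z = (0.719·1.69401 + 7.53·0.351381 + 15.1·0.152917) / 2.19831 = 2.808 ×10⁻²¹ J.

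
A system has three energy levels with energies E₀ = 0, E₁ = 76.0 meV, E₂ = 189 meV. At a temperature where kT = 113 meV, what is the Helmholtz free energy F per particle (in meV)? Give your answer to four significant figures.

-59.84 meV

Eᵢ/kT = 0, 0.672566, 1.67257.
Z = Σ e^(−Eᵢ/kT) = e^(−0) + e^(−0.672566) + e^(−1.67257) = 1.00000 + 0.510397 + 0.187764 = 1.69816.
F = −kT ln Z = −113 × ln(1.69816) = −113 × 0.529545 = -59.84 meV.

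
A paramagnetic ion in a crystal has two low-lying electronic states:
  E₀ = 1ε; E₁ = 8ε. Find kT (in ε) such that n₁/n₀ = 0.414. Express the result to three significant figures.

n₁/n₀ = exp[−(E₁−E₀)/kT] = 0.414.
⇒ (E₁−E₀)/kT = ln(1/0.414) = ln(2.4155) = 0.88191.
kT = 7ε / 0.88191 = 7.94 ε.

7.94 ε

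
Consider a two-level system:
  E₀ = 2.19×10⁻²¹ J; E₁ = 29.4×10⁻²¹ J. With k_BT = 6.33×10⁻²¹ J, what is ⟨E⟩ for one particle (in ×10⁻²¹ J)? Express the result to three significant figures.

2.55 ×10⁻²¹ J

Eᵢ/kT = 0.34597, 4.6445.
Z = Σ e^(−Eᵢ/kT) = e^(−0.34597) + e^(−4.6445) = 0.70753 + 0.0096143 = 0.71714.
⟨E⟩ = Σ Eᵢ e^(−Eᵢ/kT) / Z = (2.19·0.70753 + 29.4·0.0096143) / 0.71714 = 2.55 ×10⁻²¹ J.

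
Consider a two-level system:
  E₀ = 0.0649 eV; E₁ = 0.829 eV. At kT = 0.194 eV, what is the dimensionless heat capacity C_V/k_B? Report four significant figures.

0.2907

Eᵢ/kT = 0.334536, 4.27320.
Z = Σ e^(−Eᵢ/kT) = e^(−0.334536) + e^(−4.27320) = 0.715670 + 0.0139371 = 0.729607.
⟨E⟩ = 0.0794960 eV, ⟨E²⟩ = 0.0172594 eV².
C_V/k_B = (⟨E²⟩ − ⟨E⟩²)/(kT)² = (0.0172594 − 0.00631961)/0.0376360 = 0.2907.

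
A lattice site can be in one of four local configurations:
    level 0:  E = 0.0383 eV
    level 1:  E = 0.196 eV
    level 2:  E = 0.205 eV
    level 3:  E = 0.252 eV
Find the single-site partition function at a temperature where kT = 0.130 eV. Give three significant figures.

Eᵢ/kT = 0.29462, 1.5077, 1.5769, 1.9385.
Z = Σ e^(−Eᵢ/kT) = e^(−0.29462) + e^(−1.5077) + e^(−1.5769) + e^(−1.9385) = 0.74481 + 0.22142 + 0.20661 + 0.14392 = 1.3168.

Z = 1.32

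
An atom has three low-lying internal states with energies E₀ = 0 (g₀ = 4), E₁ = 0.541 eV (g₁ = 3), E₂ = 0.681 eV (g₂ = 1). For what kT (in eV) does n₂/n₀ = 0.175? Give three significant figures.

1.91 eV

n₂/n₀ = (g₂/g₀) exp[−(E₂−E₀)/kT] = 0.175.
⇒ (E₂−E₀)/kT = ln((1/4)/0.175) = ln(1.4286) = 0.35669.
kT = 0.681 eV / 0.35669 = 1.91 eV.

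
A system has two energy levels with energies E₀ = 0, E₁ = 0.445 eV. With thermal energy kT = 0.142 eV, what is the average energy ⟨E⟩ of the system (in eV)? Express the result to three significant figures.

0.0186 eV

Eᵢ/kT = 0, 3.1338.
Z = Σ e^(−Eᵢ/kT) = e^(−0) + e^(−3.1338) = 1.0000 + 0.043552 = 1.0436.
⟨E⟩ = Σ Eᵢ e^(−Eᵢ/kT) / Z = (0·1.0000 + 0.445·0.043552) / 1.0436 = 0.0186 eV.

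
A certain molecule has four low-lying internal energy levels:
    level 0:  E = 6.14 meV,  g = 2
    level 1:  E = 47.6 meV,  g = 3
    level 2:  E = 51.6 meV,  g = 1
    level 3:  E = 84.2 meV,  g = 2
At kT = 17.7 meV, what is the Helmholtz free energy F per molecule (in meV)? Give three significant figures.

Eᵢ/kT = 0.34689, 2.6893, 2.9153, 4.7571.
Z = Σ gᵢe^(−Eᵢ/kT) = 2·e^(−0.34689) + 3·e^(−2.6893) + 1·e^(−2.9153) + 2·e^(−4.7571) = 1.4138 + 0.20379 + 0.054188 + 0.017181 = 1.6890.
F = −kT ln Z = −17.7 × ln(1.6890) = −17.7 × 0.52414 = -9.28 meV.

-9.28 meV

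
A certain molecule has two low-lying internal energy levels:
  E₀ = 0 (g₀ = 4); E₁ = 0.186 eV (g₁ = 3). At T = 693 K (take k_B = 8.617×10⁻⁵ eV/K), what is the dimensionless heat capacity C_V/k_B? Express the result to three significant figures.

k_BT = 8.617×10⁻⁵ × 693 K = 0.059716 eV.
Eᵢ/kT = 0, 3.1147.
Z = Σ gᵢe^(−Eᵢ/kT) = 4·e^(−0) + 3·e^(−3.1147) = 4.0000 + 0.13318 = 4.1332.
⟨E⟩ = 0.0059933 eV, ⟨E²⟩ = 0.0011148 eV².
C_V/k_B = (⟨E²⟩ − ⟨E⟩²)/(kT)² = (0.0011148 − 0.000035920)/0.0035660 = 0.303.

0.303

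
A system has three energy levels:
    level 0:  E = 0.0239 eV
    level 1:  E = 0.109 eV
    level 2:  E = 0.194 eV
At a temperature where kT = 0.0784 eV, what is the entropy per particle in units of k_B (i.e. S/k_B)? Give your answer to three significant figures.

Eᵢ/kT = 0.30485, 1.3903, 2.4745.
Z = Σ e^(−Eᵢ/kT) = e^(−0.30485) + e^(−1.3903) + e^(−2.4745) = 0.73723 + 0.24900 + 0.084205 = 1.0704.
⟨E⟩ = Σ EᵢPᵢ = 0.057078 eV.
S/k_B = ln Z + ⟨E⟩/kT = ln(1.0704) + 0.057078/0.0784 = 0.068032 + 0.72804 = 0.796.

0.796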